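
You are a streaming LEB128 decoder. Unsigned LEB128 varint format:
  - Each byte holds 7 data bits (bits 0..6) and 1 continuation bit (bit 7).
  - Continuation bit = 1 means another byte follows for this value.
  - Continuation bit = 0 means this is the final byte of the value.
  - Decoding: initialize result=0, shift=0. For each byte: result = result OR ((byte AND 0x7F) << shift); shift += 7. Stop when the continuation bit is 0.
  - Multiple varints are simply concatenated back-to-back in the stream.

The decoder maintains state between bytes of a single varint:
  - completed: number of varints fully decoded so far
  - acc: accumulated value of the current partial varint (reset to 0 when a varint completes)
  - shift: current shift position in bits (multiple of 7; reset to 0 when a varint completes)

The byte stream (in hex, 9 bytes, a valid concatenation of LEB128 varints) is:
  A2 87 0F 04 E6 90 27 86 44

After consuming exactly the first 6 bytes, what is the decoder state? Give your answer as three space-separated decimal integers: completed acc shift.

Answer: 2 2150 14

Derivation:
byte[0]=0xA2 cont=1 payload=0x22: acc |= 34<<0 -> completed=0 acc=34 shift=7
byte[1]=0x87 cont=1 payload=0x07: acc |= 7<<7 -> completed=0 acc=930 shift=14
byte[2]=0x0F cont=0 payload=0x0F: varint #1 complete (value=246690); reset -> completed=1 acc=0 shift=0
byte[3]=0x04 cont=0 payload=0x04: varint #2 complete (value=4); reset -> completed=2 acc=0 shift=0
byte[4]=0xE6 cont=1 payload=0x66: acc |= 102<<0 -> completed=2 acc=102 shift=7
byte[5]=0x90 cont=1 payload=0x10: acc |= 16<<7 -> completed=2 acc=2150 shift=14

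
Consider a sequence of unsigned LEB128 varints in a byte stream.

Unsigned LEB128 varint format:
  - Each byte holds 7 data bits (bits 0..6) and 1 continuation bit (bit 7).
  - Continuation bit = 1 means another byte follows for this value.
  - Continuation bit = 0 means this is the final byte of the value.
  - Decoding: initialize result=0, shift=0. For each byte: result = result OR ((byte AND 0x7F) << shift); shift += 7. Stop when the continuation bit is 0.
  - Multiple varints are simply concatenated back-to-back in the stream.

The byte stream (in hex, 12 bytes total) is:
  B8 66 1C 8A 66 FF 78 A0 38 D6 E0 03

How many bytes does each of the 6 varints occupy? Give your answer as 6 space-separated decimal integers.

Answer: 2 1 2 2 2 3

Derivation:
  byte[0]=0xB8 cont=1 payload=0x38=56: acc |= 56<<0 -> acc=56 shift=7
  byte[1]=0x66 cont=0 payload=0x66=102: acc |= 102<<7 -> acc=13112 shift=14 [end]
Varint 1: bytes[0:2] = B8 66 -> value 13112 (2 byte(s))
  byte[2]=0x1C cont=0 payload=0x1C=28: acc |= 28<<0 -> acc=28 shift=7 [end]
Varint 2: bytes[2:3] = 1C -> value 28 (1 byte(s))
  byte[3]=0x8A cont=1 payload=0x0A=10: acc |= 10<<0 -> acc=10 shift=7
  byte[4]=0x66 cont=0 payload=0x66=102: acc |= 102<<7 -> acc=13066 shift=14 [end]
Varint 3: bytes[3:5] = 8A 66 -> value 13066 (2 byte(s))
  byte[5]=0xFF cont=1 payload=0x7F=127: acc |= 127<<0 -> acc=127 shift=7
  byte[6]=0x78 cont=0 payload=0x78=120: acc |= 120<<7 -> acc=15487 shift=14 [end]
Varint 4: bytes[5:7] = FF 78 -> value 15487 (2 byte(s))
  byte[7]=0xA0 cont=1 payload=0x20=32: acc |= 32<<0 -> acc=32 shift=7
  byte[8]=0x38 cont=0 payload=0x38=56: acc |= 56<<7 -> acc=7200 shift=14 [end]
Varint 5: bytes[7:9] = A0 38 -> value 7200 (2 byte(s))
  byte[9]=0xD6 cont=1 payload=0x56=86: acc |= 86<<0 -> acc=86 shift=7
  byte[10]=0xE0 cont=1 payload=0x60=96: acc |= 96<<7 -> acc=12374 shift=14
  byte[11]=0x03 cont=0 payload=0x03=3: acc |= 3<<14 -> acc=61526 shift=21 [end]
Varint 6: bytes[9:12] = D6 E0 03 -> value 61526 (3 byte(s))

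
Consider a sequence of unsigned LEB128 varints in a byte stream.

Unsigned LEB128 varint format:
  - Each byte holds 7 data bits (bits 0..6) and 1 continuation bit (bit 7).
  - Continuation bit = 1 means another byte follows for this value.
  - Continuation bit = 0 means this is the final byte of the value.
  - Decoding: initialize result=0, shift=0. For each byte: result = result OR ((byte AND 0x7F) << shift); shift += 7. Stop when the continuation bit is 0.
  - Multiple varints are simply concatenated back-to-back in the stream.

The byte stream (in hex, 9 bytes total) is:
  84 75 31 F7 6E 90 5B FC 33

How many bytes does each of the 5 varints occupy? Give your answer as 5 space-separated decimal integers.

Answer: 2 1 2 2 2

Derivation:
  byte[0]=0x84 cont=1 payload=0x04=4: acc |= 4<<0 -> acc=4 shift=7
  byte[1]=0x75 cont=0 payload=0x75=117: acc |= 117<<7 -> acc=14980 shift=14 [end]
Varint 1: bytes[0:2] = 84 75 -> value 14980 (2 byte(s))
  byte[2]=0x31 cont=0 payload=0x31=49: acc |= 49<<0 -> acc=49 shift=7 [end]
Varint 2: bytes[2:3] = 31 -> value 49 (1 byte(s))
  byte[3]=0xF7 cont=1 payload=0x77=119: acc |= 119<<0 -> acc=119 shift=7
  byte[4]=0x6E cont=0 payload=0x6E=110: acc |= 110<<7 -> acc=14199 shift=14 [end]
Varint 3: bytes[3:5] = F7 6E -> value 14199 (2 byte(s))
  byte[5]=0x90 cont=1 payload=0x10=16: acc |= 16<<0 -> acc=16 shift=7
  byte[6]=0x5B cont=0 payload=0x5B=91: acc |= 91<<7 -> acc=11664 shift=14 [end]
Varint 4: bytes[5:7] = 90 5B -> value 11664 (2 byte(s))
  byte[7]=0xFC cont=1 payload=0x7C=124: acc |= 124<<0 -> acc=124 shift=7
  byte[8]=0x33 cont=0 payload=0x33=51: acc |= 51<<7 -> acc=6652 shift=14 [end]
Varint 5: bytes[7:9] = FC 33 -> value 6652 (2 byte(s))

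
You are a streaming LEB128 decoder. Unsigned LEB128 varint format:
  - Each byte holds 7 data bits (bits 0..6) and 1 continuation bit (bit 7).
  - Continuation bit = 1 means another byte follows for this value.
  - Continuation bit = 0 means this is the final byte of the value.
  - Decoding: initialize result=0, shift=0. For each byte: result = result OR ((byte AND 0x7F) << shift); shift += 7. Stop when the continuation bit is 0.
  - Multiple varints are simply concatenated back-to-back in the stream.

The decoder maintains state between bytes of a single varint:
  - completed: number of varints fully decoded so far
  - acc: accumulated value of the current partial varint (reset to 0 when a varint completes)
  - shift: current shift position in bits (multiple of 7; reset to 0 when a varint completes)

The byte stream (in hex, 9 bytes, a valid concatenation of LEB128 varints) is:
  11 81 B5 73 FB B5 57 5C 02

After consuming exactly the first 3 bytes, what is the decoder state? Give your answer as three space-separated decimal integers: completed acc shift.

byte[0]=0x11 cont=0 payload=0x11: varint #1 complete (value=17); reset -> completed=1 acc=0 shift=0
byte[1]=0x81 cont=1 payload=0x01: acc |= 1<<0 -> completed=1 acc=1 shift=7
byte[2]=0xB5 cont=1 payload=0x35: acc |= 53<<7 -> completed=1 acc=6785 shift=14

Answer: 1 6785 14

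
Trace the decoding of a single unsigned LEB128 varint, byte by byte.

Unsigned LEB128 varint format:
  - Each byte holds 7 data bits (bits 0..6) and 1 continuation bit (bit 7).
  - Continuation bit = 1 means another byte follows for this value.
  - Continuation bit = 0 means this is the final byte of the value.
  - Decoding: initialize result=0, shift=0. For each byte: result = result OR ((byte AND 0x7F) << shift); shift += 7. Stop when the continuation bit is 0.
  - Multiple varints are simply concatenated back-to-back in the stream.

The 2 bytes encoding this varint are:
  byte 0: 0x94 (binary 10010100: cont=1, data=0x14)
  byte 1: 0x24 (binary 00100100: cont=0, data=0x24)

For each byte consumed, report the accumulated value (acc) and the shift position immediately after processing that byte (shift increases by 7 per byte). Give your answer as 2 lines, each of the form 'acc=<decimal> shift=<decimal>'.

byte 0=0x94: payload=0x14=20, contrib = 20<<0 = 20; acc -> 20, shift -> 7
byte 1=0x24: payload=0x24=36, contrib = 36<<7 = 4608; acc -> 4628, shift -> 14

Answer: acc=20 shift=7
acc=4628 shift=14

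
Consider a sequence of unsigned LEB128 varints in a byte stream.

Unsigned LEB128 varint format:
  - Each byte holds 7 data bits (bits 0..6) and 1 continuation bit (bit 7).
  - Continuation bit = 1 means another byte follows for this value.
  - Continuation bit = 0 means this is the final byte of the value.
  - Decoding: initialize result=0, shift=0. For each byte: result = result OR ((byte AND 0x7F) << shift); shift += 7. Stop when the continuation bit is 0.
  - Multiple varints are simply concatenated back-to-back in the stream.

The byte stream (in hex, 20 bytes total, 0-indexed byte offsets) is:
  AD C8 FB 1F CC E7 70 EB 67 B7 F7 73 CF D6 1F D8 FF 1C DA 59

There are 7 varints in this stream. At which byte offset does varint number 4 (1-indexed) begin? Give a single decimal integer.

Answer: 9

Derivation:
  byte[0]=0xAD cont=1 payload=0x2D=45: acc |= 45<<0 -> acc=45 shift=7
  byte[1]=0xC8 cont=1 payload=0x48=72: acc |= 72<<7 -> acc=9261 shift=14
  byte[2]=0xFB cont=1 payload=0x7B=123: acc |= 123<<14 -> acc=2024493 shift=21
  byte[3]=0x1F cont=0 payload=0x1F=31: acc |= 31<<21 -> acc=67036205 shift=28 [end]
Varint 1: bytes[0:4] = AD C8 FB 1F -> value 67036205 (4 byte(s))
  byte[4]=0xCC cont=1 payload=0x4C=76: acc |= 76<<0 -> acc=76 shift=7
  byte[5]=0xE7 cont=1 payload=0x67=103: acc |= 103<<7 -> acc=13260 shift=14
  byte[6]=0x70 cont=0 payload=0x70=112: acc |= 112<<14 -> acc=1848268 shift=21 [end]
Varint 2: bytes[4:7] = CC E7 70 -> value 1848268 (3 byte(s))
  byte[7]=0xEB cont=1 payload=0x6B=107: acc |= 107<<0 -> acc=107 shift=7
  byte[8]=0x67 cont=0 payload=0x67=103: acc |= 103<<7 -> acc=13291 shift=14 [end]
Varint 3: bytes[7:9] = EB 67 -> value 13291 (2 byte(s))
  byte[9]=0xB7 cont=1 payload=0x37=55: acc |= 55<<0 -> acc=55 shift=7
  byte[10]=0xF7 cont=1 payload=0x77=119: acc |= 119<<7 -> acc=15287 shift=14
  byte[11]=0x73 cont=0 payload=0x73=115: acc |= 115<<14 -> acc=1899447 shift=21 [end]
Varint 4: bytes[9:12] = B7 F7 73 -> value 1899447 (3 byte(s))
  byte[12]=0xCF cont=1 payload=0x4F=79: acc |= 79<<0 -> acc=79 shift=7
  byte[13]=0xD6 cont=1 payload=0x56=86: acc |= 86<<7 -> acc=11087 shift=14
  byte[14]=0x1F cont=0 payload=0x1F=31: acc |= 31<<14 -> acc=518991 shift=21 [end]
Varint 5: bytes[12:15] = CF D6 1F -> value 518991 (3 byte(s))
  byte[15]=0xD8 cont=1 payload=0x58=88: acc |= 88<<0 -> acc=88 shift=7
  byte[16]=0xFF cont=1 payload=0x7F=127: acc |= 127<<7 -> acc=16344 shift=14
  byte[17]=0x1C cont=0 payload=0x1C=28: acc |= 28<<14 -> acc=475096 shift=21 [end]
Varint 6: bytes[15:18] = D8 FF 1C -> value 475096 (3 byte(s))
  byte[18]=0xDA cont=1 payload=0x5A=90: acc |= 90<<0 -> acc=90 shift=7
  byte[19]=0x59 cont=0 payload=0x59=89: acc |= 89<<7 -> acc=11482 shift=14 [end]
Varint 7: bytes[18:20] = DA 59 -> value 11482 (2 byte(s))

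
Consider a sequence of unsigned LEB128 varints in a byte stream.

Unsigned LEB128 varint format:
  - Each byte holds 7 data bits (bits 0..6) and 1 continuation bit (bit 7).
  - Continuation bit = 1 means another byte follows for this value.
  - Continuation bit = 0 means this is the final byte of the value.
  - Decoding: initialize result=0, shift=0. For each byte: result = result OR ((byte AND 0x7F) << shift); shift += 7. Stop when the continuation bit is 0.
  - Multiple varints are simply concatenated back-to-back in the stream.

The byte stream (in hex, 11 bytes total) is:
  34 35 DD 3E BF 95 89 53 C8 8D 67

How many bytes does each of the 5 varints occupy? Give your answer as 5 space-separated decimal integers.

  byte[0]=0x34 cont=0 payload=0x34=52: acc |= 52<<0 -> acc=52 shift=7 [end]
Varint 1: bytes[0:1] = 34 -> value 52 (1 byte(s))
  byte[1]=0x35 cont=0 payload=0x35=53: acc |= 53<<0 -> acc=53 shift=7 [end]
Varint 2: bytes[1:2] = 35 -> value 53 (1 byte(s))
  byte[2]=0xDD cont=1 payload=0x5D=93: acc |= 93<<0 -> acc=93 shift=7
  byte[3]=0x3E cont=0 payload=0x3E=62: acc |= 62<<7 -> acc=8029 shift=14 [end]
Varint 3: bytes[2:4] = DD 3E -> value 8029 (2 byte(s))
  byte[4]=0xBF cont=1 payload=0x3F=63: acc |= 63<<0 -> acc=63 shift=7
  byte[5]=0x95 cont=1 payload=0x15=21: acc |= 21<<7 -> acc=2751 shift=14
  byte[6]=0x89 cont=1 payload=0x09=9: acc |= 9<<14 -> acc=150207 shift=21
  byte[7]=0x53 cont=0 payload=0x53=83: acc |= 83<<21 -> acc=174213823 shift=28 [end]
Varint 4: bytes[4:8] = BF 95 89 53 -> value 174213823 (4 byte(s))
  byte[8]=0xC8 cont=1 payload=0x48=72: acc |= 72<<0 -> acc=72 shift=7
  byte[9]=0x8D cont=1 payload=0x0D=13: acc |= 13<<7 -> acc=1736 shift=14
  byte[10]=0x67 cont=0 payload=0x67=103: acc |= 103<<14 -> acc=1689288 shift=21 [end]
Varint 5: bytes[8:11] = C8 8D 67 -> value 1689288 (3 byte(s))

Answer: 1 1 2 4 3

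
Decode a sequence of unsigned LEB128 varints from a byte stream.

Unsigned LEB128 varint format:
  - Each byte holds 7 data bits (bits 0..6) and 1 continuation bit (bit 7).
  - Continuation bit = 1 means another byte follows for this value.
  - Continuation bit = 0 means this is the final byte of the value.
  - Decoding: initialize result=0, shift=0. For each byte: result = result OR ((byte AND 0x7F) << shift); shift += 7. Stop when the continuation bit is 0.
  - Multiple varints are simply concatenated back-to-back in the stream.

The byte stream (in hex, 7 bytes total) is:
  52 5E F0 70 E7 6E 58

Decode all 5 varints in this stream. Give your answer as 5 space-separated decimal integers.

  byte[0]=0x52 cont=0 payload=0x52=82: acc |= 82<<0 -> acc=82 shift=7 [end]
Varint 1: bytes[0:1] = 52 -> value 82 (1 byte(s))
  byte[1]=0x5E cont=0 payload=0x5E=94: acc |= 94<<0 -> acc=94 shift=7 [end]
Varint 2: bytes[1:2] = 5E -> value 94 (1 byte(s))
  byte[2]=0xF0 cont=1 payload=0x70=112: acc |= 112<<0 -> acc=112 shift=7
  byte[3]=0x70 cont=0 payload=0x70=112: acc |= 112<<7 -> acc=14448 shift=14 [end]
Varint 3: bytes[2:4] = F0 70 -> value 14448 (2 byte(s))
  byte[4]=0xE7 cont=1 payload=0x67=103: acc |= 103<<0 -> acc=103 shift=7
  byte[5]=0x6E cont=0 payload=0x6E=110: acc |= 110<<7 -> acc=14183 shift=14 [end]
Varint 4: bytes[4:6] = E7 6E -> value 14183 (2 byte(s))
  byte[6]=0x58 cont=0 payload=0x58=88: acc |= 88<<0 -> acc=88 shift=7 [end]
Varint 5: bytes[6:7] = 58 -> value 88 (1 byte(s))

Answer: 82 94 14448 14183 88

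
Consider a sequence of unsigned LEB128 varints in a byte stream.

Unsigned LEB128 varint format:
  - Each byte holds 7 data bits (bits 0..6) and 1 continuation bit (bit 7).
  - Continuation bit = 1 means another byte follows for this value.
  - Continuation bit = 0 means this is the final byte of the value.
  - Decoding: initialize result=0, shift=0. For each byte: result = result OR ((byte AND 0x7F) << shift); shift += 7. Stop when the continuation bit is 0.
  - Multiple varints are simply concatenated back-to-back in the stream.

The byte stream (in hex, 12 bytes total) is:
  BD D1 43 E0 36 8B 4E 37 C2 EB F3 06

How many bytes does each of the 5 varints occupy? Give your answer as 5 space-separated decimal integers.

Answer: 3 2 2 1 4

Derivation:
  byte[0]=0xBD cont=1 payload=0x3D=61: acc |= 61<<0 -> acc=61 shift=7
  byte[1]=0xD1 cont=1 payload=0x51=81: acc |= 81<<7 -> acc=10429 shift=14
  byte[2]=0x43 cont=0 payload=0x43=67: acc |= 67<<14 -> acc=1108157 shift=21 [end]
Varint 1: bytes[0:3] = BD D1 43 -> value 1108157 (3 byte(s))
  byte[3]=0xE0 cont=1 payload=0x60=96: acc |= 96<<0 -> acc=96 shift=7
  byte[4]=0x36 cont=0 payload=0x36=54: acc |= 54<<7 -> acc=7008 shift=14 [end]
Varint 2: bytes[3:5] = E0 36 -> value 7008 (2 byte(s))
  byte[5]=0x8B cont=1 payload=0x0B=11: acc |= 11<<0 -> acc=11 shift=7
  byte[6]=0x4E cont=0 payload=0x4E=78: acc |= 78<<7 -> acc=9995 shift=14 [end]
Varint 3: bytes[5:7] = 8B 4E -> value 9995 (2 byte(s))
  byte[7]=0x37 cont=0 payload=0x37=55: acc |= 55<<0 -> acc=55 shift=7 [end]
Varint 4: bytes[7:8] = 37 -> value 55 (1 byte(s))
  byte[8]=0xC2 cont=1 payload=0x42=66: acc |= 66<<0 -> acc=66 shift=7
  byte[9]=0xEB cont=1 payload=0x6B=107: acc |= 107<<7 -> acc=13762 shift=14
  byte[10]=0xF3 cont=1 payload=0x73=115: acc |= 115<<14 -> acc=1897922 shift=21
  byte[11]=0x06 cont=0 payload=0x06=6: acc |= 6<<21 -> acc=14480834 shift=28 [end]
Varint 5: bytes[8:12] = C2 EB F3 06 -> value 14480834 (4 byte(s))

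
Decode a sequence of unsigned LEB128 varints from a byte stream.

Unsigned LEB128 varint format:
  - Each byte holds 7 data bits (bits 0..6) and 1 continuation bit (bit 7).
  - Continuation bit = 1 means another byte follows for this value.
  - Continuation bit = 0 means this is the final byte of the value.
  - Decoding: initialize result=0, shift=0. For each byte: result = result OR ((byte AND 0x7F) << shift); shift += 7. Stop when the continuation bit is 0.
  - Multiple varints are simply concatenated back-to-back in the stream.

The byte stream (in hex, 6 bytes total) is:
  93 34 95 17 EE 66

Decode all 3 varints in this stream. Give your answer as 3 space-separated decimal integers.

Answer: 6675 2965 13166

Derivation:
  byte[0]=0x93 cont=1 payload=0x13=19: acc |= 19<<0 -> acc=19 shift=7
  byte[1]=0x34 cont=0 payload=0x34=52: acc |= 52<<7 -> acc=6675 shift=14 [end]
Varint 1: bytes[0:2] = 93 34 -> value 6675 (2 byte(s))
  byte[2]=0x95 cont=1 payload=0x15=21: acc |= 21<<0 -> acc=21 shift=7
  byte[3]=0x17 cont=0 payload=0x17=23: acc |= 23<<7 -> acc=2965 shift=14 [end]
Varint 2: bytes[2:4] = 95 17 -> value 2965 (2 byte(s))
  byte[4]=0xEE cont=1 payload=0x6E=110: acc |= 110<<0 -> acc=110 shift=7
  byte[5]=0x66 cont=0 payload=0x66=102: acc |= 102<<7 -> acc=13166 shift=14 [end]
Varint 3: bytes[4:6] = EE 66 -> value 13166 (2 byte(s))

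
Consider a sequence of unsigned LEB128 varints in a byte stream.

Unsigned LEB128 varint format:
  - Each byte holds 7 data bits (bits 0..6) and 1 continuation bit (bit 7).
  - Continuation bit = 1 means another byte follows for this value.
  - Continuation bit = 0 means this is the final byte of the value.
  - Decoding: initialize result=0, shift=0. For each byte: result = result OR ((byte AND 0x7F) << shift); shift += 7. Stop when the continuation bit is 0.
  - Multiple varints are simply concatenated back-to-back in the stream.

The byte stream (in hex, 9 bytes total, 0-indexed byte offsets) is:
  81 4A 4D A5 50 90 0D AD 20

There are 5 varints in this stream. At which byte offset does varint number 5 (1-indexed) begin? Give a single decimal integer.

  byte[0]=0x81 cont=1 payload=0x01=1: acc |= 1<<0 -> acc=1 shift=7
  byte[1]=0x4A cont=0 payload=0x4A=74: acc |= 74<<7 -> acc=9473 shift=14 [end]
Varint 1: bytes[0:2] = 81 4A -> value 9473 (2 byte(s))
  byte[2]=0x4D cont=0 payload=0x4D=77: acc |= 77<<0 -> acc=77 shift=7 [end]
Varint 2: bytes[2:3] = 4D -> value 77 (1 byte(s))
  byte[3]=0xA5 cont=1 payload=0x25=37: acc |= 37<<0 -> acc=37 shift=7
  byte[4]=0x50 cont=0 payload=0x50=80: acc |= 80<<7 -> acc=10277 shift=14 [end]
Varint 3: bytes[3:5] = A5 50 -> value 10277 (2 byte(s))
  byte[5]=0x90 cont=1 payload=0x10=16: acc |= 16<<0 -> acc=16 shift=7
  byte[6]=0x0D cont=0 payload=0x0D=13: acc |= 13<<7 -> acc=1680 shift=14 [end]
Varint 4: bytes[5:7] = 90 0D -> value 1680 (2 byte(s))
  byte[7]=0xAD cont=1 payload=0x2D=45: acc |= 45<<0 -> acc=45 shift=7
  byte[8]=0x20 cont=0 payload=0x20=32: acc |= 32<<7 -> acc=4141 shift=14 [end]
Varint 5: bytes[7:9] = AD 20 -> value 4141 (2 byte(s))

Answer: 7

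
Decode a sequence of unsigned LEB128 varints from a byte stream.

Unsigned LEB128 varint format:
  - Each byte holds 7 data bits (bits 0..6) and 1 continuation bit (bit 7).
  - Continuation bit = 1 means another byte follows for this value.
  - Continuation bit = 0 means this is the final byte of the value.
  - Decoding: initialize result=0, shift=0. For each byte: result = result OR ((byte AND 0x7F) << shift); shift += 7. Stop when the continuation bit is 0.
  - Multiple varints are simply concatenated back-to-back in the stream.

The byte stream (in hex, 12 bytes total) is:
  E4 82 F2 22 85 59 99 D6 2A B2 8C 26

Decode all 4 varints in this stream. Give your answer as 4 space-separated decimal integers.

  byte[0]=0xE4 cont=1 payload=0x64=100: acc |= 100<<0 -> acc=100 shift=7
  byte[1]=0x82 cont=1 payload=0x02=2: acc |= 2<<7 -> acc=356 shift=14
  byte[2]=0xF2 cont=1 payload=0x72=114: acc |= 114<<14 -> acc=1868132 shift=21
  byte[3]=0x22 cont=0 payload=0x22=34: acc |= 34<<21 -> acc=73171300 shift=28 [end]
Varint 1: bytes[0:4] = E4 82 F2 22 -> value 73171300 (4 byte(s))
  byte[4]=0x85 cont=1 payload=0x05=5: acc |= 5<<0 -> acc=5 shift=7
  byte[5]=0x59 cont=0 payload=0x59=89: acc |= 89<<7 -> acc=11397 shift=14 [end]
Varint 2: bytes[4:6] = 85 59 -> value 11397 (2 byte(s))
  byte[6]=0x99 cont=1 payload=0x19=25: acc |= 25<<0 -> acc=25 shift=7
  byte[7]=0xD6 cont=1 payload=0x56=86: acc |= 86<<7 -> acc=11033 shift=14
  byte[8]=0x2A cont=0 payload=0x2A=42: acc |= 42<<14 -> acc=699161 shift=21 [end]
Varint 3: bytes[6:9] = 99 D6 2A -> value 699161 (3 byte(s))
  byte[9]=0xB2 cont=1 payload=0x32=50: acc |= 50<<0 -> acc=50 shift=7
  byte[10]=0x8C cont=1 payload=0x0C=12: acc |= 12<<7 -> acc=1586 shift=14
  byte[11]=0x26 cont=0 payload=0x26=38: acc |= 38<<14 -> acc=624178 shift=21 [end]
Varint 4: bytes[9:12] = B2 8C 26 -> value 624178 (3 byte(s))

Answer: 73171300 11397 699161 624178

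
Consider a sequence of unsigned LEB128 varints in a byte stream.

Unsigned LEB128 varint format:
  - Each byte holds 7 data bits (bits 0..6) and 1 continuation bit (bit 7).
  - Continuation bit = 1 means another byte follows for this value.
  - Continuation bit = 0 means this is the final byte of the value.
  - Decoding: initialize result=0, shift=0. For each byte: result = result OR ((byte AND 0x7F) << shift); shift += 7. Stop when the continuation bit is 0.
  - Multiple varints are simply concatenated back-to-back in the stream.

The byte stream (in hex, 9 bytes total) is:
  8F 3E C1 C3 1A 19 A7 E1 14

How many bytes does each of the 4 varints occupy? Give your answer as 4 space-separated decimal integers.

  byte[0]=0x8F cont=1 payload=0x0F=15: acc |= 15<<0 -> acc=15 shift=7
  byte[1]=0x3E cont=0 payload=0x3E=62: acc |= 62<<7 -> acc=7951 shift=14 [end]
Varint 1: bytes[0:2] = 8F 3E -> value 7951 (2 byte(s))
  byte[2]=0xC1 cont=1 payload=0x41=65: acc |= 65<<0 -> acc=65 shift=7
  byte[3]=0xC3 cont=1 payload=0x43=67: acc |= 67<<7 -> acc=8641 shift=14
  byte[4]=0x1A cont=0 payload=0x1A=26: acc |= 26<<14 -> acc=434625 shift=21 [end]
Varint 2: bytes[2:5] = C1 C3 1A -> value 434625 (3 byte(s))
  byte[5]=0x19 cont=0 payload=0x19=25: acc |= 25<<0 -> acc=25 shift=7 [end]
Varint 3: bytes[5:6] = 19 -> value 25 (1 byte(s))
  byte[6]=0xA7 cont=1 payload=0x27=39: acc |= 39<<0 -> acc=39 shift=7
  byte[7]=0xE1 cont=1 payload=0x61=97: acc |= 97<<7 -> acc=12455 shift=14
  byte[8]=0x14 cont=0 payload=0x14=20: acc |= 20<<14 -> acc=340135 shift=21 [end]
Varint 4: bytes[6:9] = A7 E1 14 -> value 340135 (3 byte(s))

Answer: 2 3 1 3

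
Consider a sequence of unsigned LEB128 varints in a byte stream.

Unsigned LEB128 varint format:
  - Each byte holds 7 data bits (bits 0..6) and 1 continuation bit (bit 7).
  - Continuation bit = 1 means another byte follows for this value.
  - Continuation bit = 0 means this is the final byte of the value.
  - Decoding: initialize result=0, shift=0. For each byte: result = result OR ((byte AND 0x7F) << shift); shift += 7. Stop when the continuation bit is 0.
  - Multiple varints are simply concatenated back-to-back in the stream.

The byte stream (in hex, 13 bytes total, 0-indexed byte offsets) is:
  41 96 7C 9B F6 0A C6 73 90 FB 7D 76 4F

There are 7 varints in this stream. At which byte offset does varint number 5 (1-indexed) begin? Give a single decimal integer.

  byte[0]=0x41 cont=0 payload=0x41=65: acc |= 65<<0 -> acc=65 shift=7 [end]
Varint 1: bytes[0:1] = 41 -> value 65 (1 byte(s))
  byte[1]=0x96 cont=1 payload=0x16=22: acc |= 22<<0 -> acc=22 shift=7
  byte[2]=0x7C cont=0 payload=0x7C=124: acc |= 124<<7 -> acc=15894 shift=14 [end]
Varint 2: bytes[1:3] = 96 7C -> value 15894 (2 byte(s))
  byte[3]=0x9B cont=1 payload=0x1B=27: acc |= 27<<0 -> acc=27 shift=7
  byte[4]=0xF6 cont=1 payload=0x76=118: acc |= 118<<7 -> acc=15131 shift=14
  byte[5]=0x0A cont=0 payload=0x0A=10: acc |= 10<<14 -> acc=178971 shift=21 [end]
Varint 3: bytes[3:6] = 9B F6 0A -> value 178971 (3 byte(s))
  byte[6]=0xC6 cont=1 payload=0x46=70: acc |= 70<<0 -> acc=70 shift=7
  byte[7]=0x73 cont=0 payload=0x73=115: acc |= 115<<7 -> acc=14790 shift=14 [end]
Varint 4: bytes[6:8] = C6 73 -> value 14790 (2 byte(s))
  byte[8]=0x90 cont=1 payload=0x10=16: acc |= 16<<0 -> acc=16 shift=7
  byte[9]=0xFB cont=1 payload=0x7B=123: acc |= 123<<7 -> acc=15760 shift=14
  byte[10]=0x7D cont=0 payload=0x7D=125: acc |= 125<<14 -> acc=2063760 shift=21 [end]
Varint 5: bytes[8:11] = 90 FB 7D -> value 2063760 (3 byte(s))
  byte[11]=0x76 cont=0 payload=0x76=118: acc |= 118<<0 -> acc=118 shift=7 [end]
Varint 6: bytes[11:12] = 76 -> value 118 (1 byte(s))
  byte[12]=0x4F cont=0 payload=0x4F=79: acc |= 79<<0 -> acc=79 shift=7 [end]
Varint 7: bytes[12:13] = 4F -> value 79 (1 byte(s))

Answer: 8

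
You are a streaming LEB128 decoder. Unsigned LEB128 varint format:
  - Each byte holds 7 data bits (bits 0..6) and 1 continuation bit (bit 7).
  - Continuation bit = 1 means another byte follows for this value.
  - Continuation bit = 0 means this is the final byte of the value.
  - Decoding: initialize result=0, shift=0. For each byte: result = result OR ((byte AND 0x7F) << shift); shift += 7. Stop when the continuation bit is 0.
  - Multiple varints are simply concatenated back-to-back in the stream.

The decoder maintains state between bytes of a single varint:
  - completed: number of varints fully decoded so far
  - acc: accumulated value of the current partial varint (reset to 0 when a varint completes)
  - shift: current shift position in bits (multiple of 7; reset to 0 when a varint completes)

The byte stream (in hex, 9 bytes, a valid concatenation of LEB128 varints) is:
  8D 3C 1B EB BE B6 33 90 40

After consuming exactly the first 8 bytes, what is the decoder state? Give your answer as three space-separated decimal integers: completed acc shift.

byte[0]=0x8D cont=1 payload=0x0D: acc |= 13<<0 -> completed=0 acc=13 shift=7
byte[1]=0x3C cont=0 payload=0x3C: varint #1 complete (value=7693); reset -> completed=1 acc=0 shift=0
byte[2]=0x1B cont=0 payload=0x1B: varint #2 complete (value=27); reset -> completed=2 acc=0 shift=0
byte[3]=0xEB cont=1 payload=0x6B: acc |= 107<<0 -> completed=2 acc=107 shift=7
byte[4]=0xBE cont=1 payload=0x3E: acc |= 62<<7 -> completed=2 acc=8043 shift=14
byte[5]=0xB6 cont=1 payload=0x36: acc |= 54<<14 -> completed=2 acc=892779 shift=21
byte[6]=0x33 cont=0 payload=0x33: varint #3 complete (value=107847531); reset -> completed=3 acc=0 shift=0
byte[7]=0x90 cont=1 payload=0x10: acc |= 16<<0 -> completed=3 acc=16 shift=7

Answer: 3 16 7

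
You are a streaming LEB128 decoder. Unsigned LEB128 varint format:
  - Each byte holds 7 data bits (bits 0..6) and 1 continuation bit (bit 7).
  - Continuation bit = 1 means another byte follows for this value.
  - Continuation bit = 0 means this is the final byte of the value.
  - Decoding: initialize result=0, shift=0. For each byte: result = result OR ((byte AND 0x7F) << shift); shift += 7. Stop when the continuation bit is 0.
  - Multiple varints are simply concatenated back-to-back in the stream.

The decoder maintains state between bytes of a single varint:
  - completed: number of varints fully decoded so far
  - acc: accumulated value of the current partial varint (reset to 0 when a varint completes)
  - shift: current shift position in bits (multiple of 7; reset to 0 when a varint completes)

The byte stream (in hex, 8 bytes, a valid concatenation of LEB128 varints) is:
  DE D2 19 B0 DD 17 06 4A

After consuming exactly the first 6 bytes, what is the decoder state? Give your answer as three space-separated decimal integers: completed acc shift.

Answer: 2 0 0

Derivation:
byte[0]=0xDE cont=1 payload=0x5E: acc |= 94<<0 -> completed=0 acc=94 shift=7
byte[1]=0xD2 cont=1 payload=0x52: acc |= 82<<7 -> completed=0 acc=10590 shift=14
byte[2]=0x19 cont=0 payload=0x19: varint #1 complete (value=420190); reset -> completed=1 acc=0 shift=0
byte[3]=0xB0 cont=1 payload=0x30: acc |= 48<<0 -> completed=1 acc=48 shift=7
byte[4]=0xDD cont=1 payload=0x5D: acc |= 93<<7 -> completed=1 acc=11952 shift=14
byte[5]=0x17 cont=0 payload=0x17: varint #2 complete (value=388784); reset -> completed=2 acc=0 shift=0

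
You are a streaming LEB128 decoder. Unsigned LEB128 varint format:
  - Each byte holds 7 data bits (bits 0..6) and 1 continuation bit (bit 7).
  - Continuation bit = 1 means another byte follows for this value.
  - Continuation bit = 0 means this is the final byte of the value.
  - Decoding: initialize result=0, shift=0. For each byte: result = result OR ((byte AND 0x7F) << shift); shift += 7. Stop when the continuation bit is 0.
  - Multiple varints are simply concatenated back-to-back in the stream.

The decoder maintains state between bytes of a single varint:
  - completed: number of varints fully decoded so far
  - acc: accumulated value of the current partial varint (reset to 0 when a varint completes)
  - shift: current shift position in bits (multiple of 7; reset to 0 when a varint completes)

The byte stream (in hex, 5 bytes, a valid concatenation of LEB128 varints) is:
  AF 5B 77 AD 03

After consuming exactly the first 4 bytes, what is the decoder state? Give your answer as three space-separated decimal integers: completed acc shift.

byte[0]=0xAF cont=1 payload=0x2F: acc |= 47<<0 -> completed=0 acc=47 shift=7
byte[1]=0x5B cont=0 payload=0x5B: varint #1 complete (value=11695); reset -> completed=1 acc=0 shift=0
byte[2]=0x77 cont=0 payload=0x77: varint #2 complete (value=119); reset -> completed=2 acc=0 shift=0
byte[3]=0xAD cont=1 payload=0x2D: acc |= 45<<0 -> completed=2 acc=45 shift=7

Answer: 2 45 7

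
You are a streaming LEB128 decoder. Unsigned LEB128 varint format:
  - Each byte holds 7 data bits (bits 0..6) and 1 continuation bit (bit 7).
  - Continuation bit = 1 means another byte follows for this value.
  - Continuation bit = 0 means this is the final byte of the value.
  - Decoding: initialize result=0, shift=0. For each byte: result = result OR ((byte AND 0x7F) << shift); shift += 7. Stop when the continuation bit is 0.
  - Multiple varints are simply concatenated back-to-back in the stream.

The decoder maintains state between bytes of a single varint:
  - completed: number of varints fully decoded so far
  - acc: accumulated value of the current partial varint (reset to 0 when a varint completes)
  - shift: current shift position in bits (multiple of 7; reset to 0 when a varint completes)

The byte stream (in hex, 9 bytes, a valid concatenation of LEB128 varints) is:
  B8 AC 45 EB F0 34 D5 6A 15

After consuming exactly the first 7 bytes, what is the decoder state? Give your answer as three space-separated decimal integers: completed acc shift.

byte[0]=0xB8 cont=1 payload=0x38: acc |= 56<<0 -> completed=0 acc=56 shift=7
byte[1]=0xAC cont=1 payload=0x2C: acc |= 44<<7 -> completed=0 acc=5688 shift=14
byte[2]=0x45 cont=0 payload=0x45: varint #1 complete (value=1136184); reset -> completed=1 acc=0 shift=0
byte[3]=0xEB cont=1 payload=0x6B: acc |= 107<<0 -> completed=1 acc=107 shift=7
byte[4]=0xF0 cont=1 payload=0x70: acc |= 112<<7 -> completed=1 acc=14443 shift=14
byte[5]=0x34 cont=0 payload=0x34: varint #2 complete (value=866411); reset -> completed=2 acc=0 shift=0
byte[6]=0xD5 cont=1 payload=0x55: acc |= 85<<0 -> completed=2 acc=85 shift=7

Answer: 2 85 7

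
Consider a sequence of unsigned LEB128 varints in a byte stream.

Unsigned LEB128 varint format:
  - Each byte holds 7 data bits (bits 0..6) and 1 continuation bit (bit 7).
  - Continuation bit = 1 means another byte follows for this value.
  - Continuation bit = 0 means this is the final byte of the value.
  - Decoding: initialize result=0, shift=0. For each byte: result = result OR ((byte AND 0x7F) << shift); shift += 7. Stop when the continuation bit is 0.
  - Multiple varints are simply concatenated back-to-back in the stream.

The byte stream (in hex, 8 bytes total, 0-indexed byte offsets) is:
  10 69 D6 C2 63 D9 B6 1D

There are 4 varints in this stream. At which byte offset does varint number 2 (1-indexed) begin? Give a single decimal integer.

Answer: 1

Derivation:
  byte[0]=0x10 cont=0 payload=0x10=16: acc |= 16<<0 -> acc=16 shift=7 [end]
Varint 1: bytes[0:1] = 10 -> value 16 (1 byte(s))
  byte[1]=0x69 cont=0 payload=0x69=105: acc |= 105<<0 -> acc=105 shift=7 [end]
Varint 2: bytes[1:2] = 69 -> value 105 (1 byte(s))
  byte[2]=0xD6 cont=1 payload=0x56=86: acc |= 86<<0 -> acc=86 shift=7
  byte[3]=0xC2 cont=1 payload=0x42=66: acc |= 66<<7 -> acc=8534 shift=14
  byte[4]=0x63 cont=0 payload=0x63=99: acc |= 99<<14 -> acc=1630550 shift=21 [end]
Varint 3: bytes[2:5] = D6 C2 63 -> value 1630550 (3 byte(s))
  byte[5]=0xD9 cont=1 payload=0x59=89: acc |= 89<<0 -> acc=89 shift=7
  byte[6]=0xB6 cont=1 payload=0x36=54: acc |= 54<<7 -> acc=7001 shift=14
  byte[7]=0x1D cont=0 payload=0x1D=29: acc |= 29<<14 -> acc=482137 shift=21 [end]
Varint 4: bytes[5:8] = D9 B6 1D -> value 482137 (3 byte(s))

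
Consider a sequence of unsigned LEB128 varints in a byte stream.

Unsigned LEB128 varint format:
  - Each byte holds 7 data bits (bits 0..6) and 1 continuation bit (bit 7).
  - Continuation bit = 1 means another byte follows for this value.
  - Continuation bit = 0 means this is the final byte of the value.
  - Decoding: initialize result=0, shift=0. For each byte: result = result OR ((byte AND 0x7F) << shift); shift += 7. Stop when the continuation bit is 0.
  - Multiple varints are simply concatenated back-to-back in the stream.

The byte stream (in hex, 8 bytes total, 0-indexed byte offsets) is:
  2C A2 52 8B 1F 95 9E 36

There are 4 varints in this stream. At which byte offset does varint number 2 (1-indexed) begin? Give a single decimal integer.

  byte[0]=0x2C cont=0 payload=0x2C=44: acc |= 44<<0 -> acc=44 shift=7 [end]
Varint 1: bytes[0:1] = 2C -> value 44 (1 byte(s))
  byte[1]=0xA2 cont=1 payload=0x22=34: acc |= 34<<0 -> acc=34 shift=7
  byte[2]=0x52 cont=0 payload=0x52=82: acc |= 82<<7 -> acc=10530 shift=14 [end]
Varint 2: bytes[1:3] = A2 52 -> value 10530 (2 byte(s))
  byte[3]=0x8B cont=1 payload=0x0B=11: acc |= 11<<0 -> acc=11 shift=7
  byte[4]=0x1F cont=0 payload=0x1F=31: acc |= 31<<7 -> acc=3979 shift=14 [end]
Varint 3: bytes[3:5] = 8B 1F -> value 3979 (2 byte(s))
  byte[5]=0x95 cont=1 payload=0x15=21: acc |= 21<<0 -> acc=21 shift=7
  byte[6]=0x9E cont=1 payload=0x1E=30: acc |= 30<<7 -> acc=3861 shift=14
  byte[7]=0x36 cont=0 payload=0x36=54: acc |= 54<<14 -> acc=888597 shift=21 [end]
Varint 4: bytes[5:8] = 95 9E 36 -> value 888597 (3 byte(s))

Answer: 1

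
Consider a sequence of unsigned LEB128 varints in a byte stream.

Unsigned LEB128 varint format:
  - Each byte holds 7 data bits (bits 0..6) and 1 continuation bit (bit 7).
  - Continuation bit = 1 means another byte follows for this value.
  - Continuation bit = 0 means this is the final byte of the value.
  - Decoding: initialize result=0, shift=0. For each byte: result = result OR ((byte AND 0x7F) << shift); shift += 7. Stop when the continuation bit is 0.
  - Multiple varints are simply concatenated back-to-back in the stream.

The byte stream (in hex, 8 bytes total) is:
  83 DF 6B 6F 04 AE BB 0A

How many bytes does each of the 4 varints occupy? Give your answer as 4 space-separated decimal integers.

Answer: 3 1 1 3

Derivation:
  byte[0]=0x83 cont=1 payload=0x03=3: acc |= 3<<0 -> acc=3 shift=7
  byte[1]=0xDF cont=1 payload=0x5F=95: acc |= 95<<7 -> acc=12163 shift=14
  byte[2]=0x6B cont=0 payload=0x6B=107: acc |= 107<<14 -> acc=1765251 shift=21 [end]
Varint 1: bytes[0:3] = 83 DF 6B -> value 1765251 (3 byte(s))
  byte[3]=0x6F cont=0 payload=0x6F=111: acc |= 111<<0 -> acc=111 shift=7 [end]
Varint 2: bytes[3:4] = 6F -> value 111 (1 byte(s))
  byte[4]=0x04 cont=0 payload=0x04=4: acc |= 4<<0 -> acc=4 shift=7 [end]
Varint 3: bytes[4:5] = 04 -> value 4 (1 byte(s))
  byte[5]=0xAE cont=1 payload=0x2E=46: acc |= 46<<0 -> acc=46 shift=7
  byte[6]=0xBB cont=1 payload=0x3B=59: acc |= 59<<7 -> acc=7598 shift=14
  byte[7]=0x0A cont=0 payload=0x0A=10: acc |= 10<<14 -> acc=171438 shift=21 [end]
Varint 4: bytes[5:8] = AE BB 0A -> value 171438 (3 byte(s))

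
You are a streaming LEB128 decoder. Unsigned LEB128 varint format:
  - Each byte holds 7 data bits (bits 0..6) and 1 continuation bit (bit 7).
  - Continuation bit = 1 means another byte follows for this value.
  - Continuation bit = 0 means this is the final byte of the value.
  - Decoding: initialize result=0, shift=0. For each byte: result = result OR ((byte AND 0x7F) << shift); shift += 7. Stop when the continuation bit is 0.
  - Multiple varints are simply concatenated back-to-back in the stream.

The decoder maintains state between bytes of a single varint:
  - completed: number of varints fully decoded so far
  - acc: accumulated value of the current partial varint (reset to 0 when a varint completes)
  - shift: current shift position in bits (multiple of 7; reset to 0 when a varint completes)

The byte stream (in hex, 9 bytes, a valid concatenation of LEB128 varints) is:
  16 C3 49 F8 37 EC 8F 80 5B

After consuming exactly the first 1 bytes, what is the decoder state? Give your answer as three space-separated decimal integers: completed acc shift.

Answer: 1 0 0

Derivation:
byte[0]=0x16 cont=0 payload=0x16: varint #1 complete (value=22); reset -> completed=1 acc=0 shift=0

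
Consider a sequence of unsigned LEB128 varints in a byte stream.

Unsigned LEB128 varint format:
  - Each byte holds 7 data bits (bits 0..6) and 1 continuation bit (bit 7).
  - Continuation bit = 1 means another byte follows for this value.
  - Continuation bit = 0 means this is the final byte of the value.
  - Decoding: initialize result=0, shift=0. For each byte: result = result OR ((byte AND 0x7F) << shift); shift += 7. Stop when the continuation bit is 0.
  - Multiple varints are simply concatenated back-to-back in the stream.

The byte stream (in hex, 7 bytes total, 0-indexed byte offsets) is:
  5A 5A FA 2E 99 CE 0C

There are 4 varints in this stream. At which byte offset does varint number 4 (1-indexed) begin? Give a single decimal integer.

Answer: 4

Derivation:
  byte[0]=0x5A cont=0 payload=0x5A=90: acc |= 90<<0 -> acc=90 shift=7 [end]
Varint 1: bytes[0:1] = 5A -> value 90 (1 byte(s))
  byte[1]=0x5A cont=0 payload=0x5A=90: acc |= 90<<0 -> acc=90 shift=7 [end]
Varint 2: bytes[1:2] = 5A -> value 90 (1 byte(s))
  byte[2]=0xFA cont=1 payload=0x7A=122: acc |= 122<<0 -> acc=122 shift=7
  byte[3]=0x2E cont=0 payload=0x2E=46: acc |= 46<<7 -> acc=6010 shift=14 [end]
Varint 3: bytes[2:4] = FA 2E -> value 6010 (2 byte(s))
  byte[4]=0x99 cont=1 payload=0x19=25: acc |= 25<<0 -> acc=25 shift=7
  byte[5]=0xCE cont=1 payload=0x4E=78: acc |= 78<<7 -> acc=10009 shift=14
  byte[6]=0x0C cont=0 payload=0x0C=12: acc |= 12<<14 -> acc=206617 shift=21 [end]
Varint 4: bytes[4:7] = 99 CE 0C -> value 206617 (3 byte(s))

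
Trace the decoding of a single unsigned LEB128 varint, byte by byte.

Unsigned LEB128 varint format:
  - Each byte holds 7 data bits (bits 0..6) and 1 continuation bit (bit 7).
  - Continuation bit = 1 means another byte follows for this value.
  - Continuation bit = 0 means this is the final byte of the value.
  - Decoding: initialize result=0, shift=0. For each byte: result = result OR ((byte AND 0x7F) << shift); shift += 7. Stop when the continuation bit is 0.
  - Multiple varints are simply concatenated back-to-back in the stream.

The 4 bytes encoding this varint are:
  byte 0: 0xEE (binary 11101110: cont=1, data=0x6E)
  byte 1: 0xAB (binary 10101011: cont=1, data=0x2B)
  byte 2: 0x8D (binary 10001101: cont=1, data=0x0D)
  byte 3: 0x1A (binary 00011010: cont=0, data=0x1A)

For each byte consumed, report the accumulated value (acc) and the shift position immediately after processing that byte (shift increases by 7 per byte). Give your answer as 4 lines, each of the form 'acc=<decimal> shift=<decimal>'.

Answer: acc=110 shift=7
acc=5614 shift=14
acc=218606 shift=21
acc=54744558 shift=28

Derivation:
byte 0=0xEE: payload=0x6E=110, contrib = 110<<0 = 110; acc -> 110, shift -> 7
byte 1=0xAB: payload=0x2B=43, contrib = 43<<7 = 5504; acc -> 5614, shift -> 14
byte 2=0x8D: payload=0x0D=13, contrib = 13<<14 = 212992; acc -> 218606, shift -> 21
byte 3=0x1A: payload=0x1A=26, contrib = 26<<21 = 54525952; acc -> 54744558, shift -> 28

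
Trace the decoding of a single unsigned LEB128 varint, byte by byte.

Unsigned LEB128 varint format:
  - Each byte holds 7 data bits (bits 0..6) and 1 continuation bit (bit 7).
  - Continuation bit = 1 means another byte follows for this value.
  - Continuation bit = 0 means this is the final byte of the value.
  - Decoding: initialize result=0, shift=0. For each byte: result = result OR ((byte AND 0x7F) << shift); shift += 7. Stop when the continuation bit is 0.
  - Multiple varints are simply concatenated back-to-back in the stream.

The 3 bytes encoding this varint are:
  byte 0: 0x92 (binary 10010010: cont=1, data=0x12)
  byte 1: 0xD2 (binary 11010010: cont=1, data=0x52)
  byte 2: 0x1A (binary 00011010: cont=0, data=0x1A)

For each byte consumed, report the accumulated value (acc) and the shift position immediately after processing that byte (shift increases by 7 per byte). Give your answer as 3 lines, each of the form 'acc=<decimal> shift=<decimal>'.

Answer: acc=18 shift=7
acc=10514 shift=14
acc=436498 shift=21

Derivation:
byte 0=0x92: payload=0x12=18, contrib = 18<<0 = 18; acc -> 18, shift -> 7
byte 1=0xD2: payload=0x52=82, contrib = 82<<7 = 10496; acc -> 10514, shift -> 14
byte 2=0x1A: payload=0x1A=26, contrib = 26<<14 = 425984; acc -> 436498, shift -> 21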